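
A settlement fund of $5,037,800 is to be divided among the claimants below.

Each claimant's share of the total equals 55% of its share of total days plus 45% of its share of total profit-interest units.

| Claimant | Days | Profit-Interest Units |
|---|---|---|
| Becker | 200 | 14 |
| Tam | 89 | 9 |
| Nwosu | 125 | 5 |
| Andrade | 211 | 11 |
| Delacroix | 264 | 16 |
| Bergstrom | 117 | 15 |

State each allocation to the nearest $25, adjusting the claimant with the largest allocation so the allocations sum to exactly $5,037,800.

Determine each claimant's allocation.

Totals — days 1,006, profit-interest units 70.
Blended shares (55% days + 45% profit-interest units): Becker 0.1993; Tam 0.1065; Nwosu 0.1005; Andrade 0.1861; Delacroix 0.2472; Bergstrom 0.1604.
Unrounded shares: Becker 1,004,254.88; Tam 536,602.25; Nwosu 506,212.34; Andrade 937,394.22; Delacroix 1,245,299.52; Bergstrom 808,036.79.
At nearest $25: Becker $1,004,250; Tam $536,600; Nwosu $506,200; Andrade $937,400; Delacroix $1,245,300; Bergstrom $808,025. Sum = $5,037,775.
Difference $5,037,800 − $5,037,775 = +$25 applied to largest allocation (Delacroix): Delacroix becomes $1,245,325.

Becker: $1,004,250; Tam: $536,600; Nwosu: $506,200; Andrade: $937,400; Delacroix: $1,245,325; Bergstrom: $808,025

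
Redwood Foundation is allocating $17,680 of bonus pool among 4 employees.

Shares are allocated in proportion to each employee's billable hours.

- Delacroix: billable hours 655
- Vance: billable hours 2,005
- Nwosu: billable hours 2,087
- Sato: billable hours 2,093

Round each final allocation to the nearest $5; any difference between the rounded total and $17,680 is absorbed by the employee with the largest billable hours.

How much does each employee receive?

Total billable hours = 6,840.
Pro-rata amounts: Delacroix 655/6,840 × $17,680 = 1,693.04; Vance 2,005/6,840 × $17,680 = 5,182.51; Nwosu 2,087/6,840 × $17,680 = 5,394.47; Sato 2,093/6,840 × $17,680 = 5,409.98.
Rounded to nearest $5: Delacroix $1,695; Vance $5,185; Nwosu $5,395; Sato $5,410. Sum = $17,685.
Difference $17,680 − $17,685 = −$5 applied to largest billable hours (Sato): Sato becomes $5,405.

Delacroix: $1,695 · Vance: $5,185 · Nwosu: $5,395 · Sato: $5,405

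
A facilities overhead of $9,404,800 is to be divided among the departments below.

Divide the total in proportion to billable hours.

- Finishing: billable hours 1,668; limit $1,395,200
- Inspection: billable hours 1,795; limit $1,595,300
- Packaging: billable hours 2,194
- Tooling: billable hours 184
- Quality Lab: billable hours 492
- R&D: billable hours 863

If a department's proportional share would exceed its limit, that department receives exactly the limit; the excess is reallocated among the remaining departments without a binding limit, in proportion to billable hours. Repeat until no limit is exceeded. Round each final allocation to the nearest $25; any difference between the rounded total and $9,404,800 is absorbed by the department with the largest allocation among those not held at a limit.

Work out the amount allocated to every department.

Finishing: $1,395,200 | Inspection: $1,595,300 | Packaging: $3,769,875 | Tooling: $316,150 | Quality Lab: $845,400 | R&D: $1,482,875

Combined billable hours = 7,196.
Unconstrained shares: Finishing 2,179,989.77; Inspection 2,345,972.21; Packaging 2,867,444.58; Tooling 240,478.49; Quality Lab 643,018.57; R&D 1,127,896.39.
Capped: Finishing ($1,395,200), Inspection ($1,595,300); remaining pool $6,414,300 reallocated over remaining billable hours 3,733.
Shares after redistribution: Packaging 3,769,883.26 → $3,769,875; Tooling 316,161.59 → $316,150; Quality Lab 845,388.59 → $845,400; R&D 1,482,866.57 → $1,482,875.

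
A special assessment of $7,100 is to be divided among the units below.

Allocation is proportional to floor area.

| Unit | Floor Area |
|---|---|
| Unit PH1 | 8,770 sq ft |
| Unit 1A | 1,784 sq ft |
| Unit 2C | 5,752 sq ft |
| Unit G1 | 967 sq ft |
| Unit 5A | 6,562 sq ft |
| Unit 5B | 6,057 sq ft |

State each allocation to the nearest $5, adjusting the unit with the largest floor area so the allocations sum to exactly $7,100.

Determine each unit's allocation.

Unit PH1: $2,080 · Unit 1A: $425 · Unit 2C: $1,365 · Unit G1: $230 · Unit 5A: $1,560 · Unit 5B: $1,440

Total floor area = 29,892.
Unrounded shares: Unit PH1 8,770/29,892 × $7,100 = 2,083.07; Unit 1A 1,784/29,892 × $7,100 = 423.74; Unit 2C 5,752/29,892 × $7,100 = 1,366.23; Unit G1 967/29,892 × $7,100 = 229.68; Unit 5A 6,562/29,892 × $7,100 = 1,558.62; Unit 5B 6,057/29,892 × $7,100 = 1,438.67.
After rounding ($5): Unit PH1 $2,085; Unit 1A $425; Unit 2C $1,365; Unit G1 $230; Unit 5A $1,560; Unit 5B $1,440. Sum = $7,105.
Difference $7,100 − $7,105 = −$5 applied to largest floor area (Unit PH1): Unit PH1 becomes $2,080.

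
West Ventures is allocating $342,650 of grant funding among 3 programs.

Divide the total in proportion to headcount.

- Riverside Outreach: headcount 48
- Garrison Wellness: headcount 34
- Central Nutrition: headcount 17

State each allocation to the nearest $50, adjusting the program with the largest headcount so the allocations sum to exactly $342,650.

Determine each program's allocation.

Total headcount = 99.
Unrounded shares: Riverside Outreach 48/99 × $342,650 = 166,133.33; Garrison Wellness 34/99 × $342,650 = 117,677.78; Central Nutrition 17/99 × $342,650 = 58,838.89.
At nearest $50: Riverside Outreach $166,150; Garrison Wellness $117,700; Central Nutrition $58,850. Sum = $342,700.
Difference $342,650 − $342,700 = −$50 applied to largest headcount (Riverside Outreach): Riverside Outreach becomes $166,100.

Riverside Outreach: $166,100 · Garrison Wellness: $117,700 · Central Nutrition: $58,850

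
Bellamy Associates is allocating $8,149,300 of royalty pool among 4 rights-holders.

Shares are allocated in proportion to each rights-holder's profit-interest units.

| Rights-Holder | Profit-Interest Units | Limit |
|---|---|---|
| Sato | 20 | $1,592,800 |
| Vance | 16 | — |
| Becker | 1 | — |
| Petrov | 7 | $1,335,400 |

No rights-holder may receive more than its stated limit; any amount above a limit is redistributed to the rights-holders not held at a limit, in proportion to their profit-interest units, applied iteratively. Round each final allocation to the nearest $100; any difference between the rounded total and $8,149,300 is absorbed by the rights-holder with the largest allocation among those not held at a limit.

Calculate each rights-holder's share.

Combined profit-interest units = 44.
Proportional shares (ignoring caps): Sato 3,704,227.27; Vance 2,963,381.82; Becker 185,211.36; Petrov 1,296,479.55.
Held at cap: Sato ($1,592,800); balance $6,556,500 reallocated over remaining profit-interest units 24.
Held at cap: Petrov ($1,335,400); balance $5,221,100 reallocated over remaining profit-interest units 17.
Remaining shares: Vance 4,913,976.47 → $4,914,000; Becker 307,123.53 → $307,100.

Sato: $1,592,800 · Vance: $4,914,000 · Becker: $307,100 · Petrov: $1,335,400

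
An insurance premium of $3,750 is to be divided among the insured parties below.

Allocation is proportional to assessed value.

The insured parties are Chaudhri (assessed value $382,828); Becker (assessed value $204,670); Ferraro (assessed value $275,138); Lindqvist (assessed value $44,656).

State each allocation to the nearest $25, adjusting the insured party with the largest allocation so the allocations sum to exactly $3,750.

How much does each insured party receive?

Chaudhri: $1,600; Becker: $850; Ferraro: $1,125; Lindqvist: $175

Combined assessed value = 907,292.
Pro-rata amounts: Chaudhri 382,828/907,292 × $3,750 = 1,582.30; Becker 204,670/907,292 × $3,750 = 845.94; Ferraro 275,138/907,292 × $3,750 = 1,137.19; Lindqvist 44,656/907,292 × $3,750 = 184.57.
Rounded to nearest $25: Chaudhri $1,575; Becker $850; Ferraro $1,125; Lindqvist $175. Sum = $3,725.
Difference $3,750 − $3,725 = +$25 applied to largest allocation (Chaudhri): Chaudhri becomes $1,600.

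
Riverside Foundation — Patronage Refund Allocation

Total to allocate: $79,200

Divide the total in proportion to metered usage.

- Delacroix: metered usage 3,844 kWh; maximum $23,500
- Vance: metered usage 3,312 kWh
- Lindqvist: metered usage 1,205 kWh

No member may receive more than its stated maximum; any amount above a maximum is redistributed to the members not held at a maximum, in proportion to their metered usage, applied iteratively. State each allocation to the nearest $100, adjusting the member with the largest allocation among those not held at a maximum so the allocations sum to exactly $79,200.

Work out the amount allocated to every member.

Delacroix: $23,500; Vance: $40,800; Lindqvist: $14,900

Combined metered usage = 8,361.
Unconstrained shares: Delacroix 36,412.49; Vance 31,373.09; Lindqvist 11,414.42.
Capped: Delacroix ($23,500); residual $55,700 reallocated over remaining metered usage 4,517.
Redistributed shares: Vance 40,840.91 → $40,800; Lindqvist 14,859.09 → $14,900.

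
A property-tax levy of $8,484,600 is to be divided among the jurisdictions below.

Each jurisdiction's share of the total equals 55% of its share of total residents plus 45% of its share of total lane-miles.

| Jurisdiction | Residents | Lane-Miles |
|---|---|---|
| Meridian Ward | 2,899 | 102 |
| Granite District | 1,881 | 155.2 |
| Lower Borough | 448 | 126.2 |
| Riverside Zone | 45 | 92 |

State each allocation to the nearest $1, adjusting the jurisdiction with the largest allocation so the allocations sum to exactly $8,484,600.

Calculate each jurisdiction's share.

Meridian Ward: $3,384,764 · Granite District: $2,911,113 · Lower Borough: $1,410,021 · Riverside Zone: $778,702

Totals — residents 5,273, lane-miles 475.4.
Blended shares (55% residents + 45% lane-miles): Meridian Ward 0.3989; Granite District 0.3431; Lower Borough 0.1662; Riverside Zone 0.0918.
Proportional shares: Meridian Ward 3,384,764.22; Granite District 2,911,112.73; Lower Borough 1,410,021.03; Riverside Zone 778,702.02.
At nearest $1: Meridian Ward $3,384,764; Granite District $2,911,113; Lower Borough $1,410,021; Riverside Zone $778,702. Sum = $8,484,600.
Rounded total matches; no reconciliation needed.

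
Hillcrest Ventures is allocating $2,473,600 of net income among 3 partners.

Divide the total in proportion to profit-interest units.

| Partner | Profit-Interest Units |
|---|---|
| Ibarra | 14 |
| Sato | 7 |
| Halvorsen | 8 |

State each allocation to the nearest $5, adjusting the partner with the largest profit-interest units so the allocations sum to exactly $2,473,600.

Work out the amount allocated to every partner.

Profit-interest units total: 29.
Unrounded shares: Ibarra 14/29 × $2,473,600 = 1,194,151.72; Sato 7/29 × $2,473,600 = 597,075.86; Halvorsen 8/29 × $2,473,600 = 682,372.41.
At nearest $5: Ibarra $1,194,150; Sato $597,075; Halvorsen $682,370. Sum = $2,473,595.
Difference $2,473,600 − $2,473,595 = +$5 applied to largest profit-interest units (Ibarra): Ibarra becomes $1,194,155.

Ibarra: $1,194,155 | Sato: $597,075 | Halvorsen: $682,370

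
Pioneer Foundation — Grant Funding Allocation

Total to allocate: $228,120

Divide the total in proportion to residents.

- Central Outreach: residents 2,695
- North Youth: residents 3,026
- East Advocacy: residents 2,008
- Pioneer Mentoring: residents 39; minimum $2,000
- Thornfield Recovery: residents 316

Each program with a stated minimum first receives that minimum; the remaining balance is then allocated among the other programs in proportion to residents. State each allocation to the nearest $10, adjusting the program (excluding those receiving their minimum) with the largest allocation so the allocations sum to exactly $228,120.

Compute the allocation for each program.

Fund the minimums — Pioneer Mentoring $2,000. Residual $226,120.
Residual split over remaining residents 8,045: Central Outreach 75,748.09 → $75,750; North Youth 85,051.48 → $85,050; East Advocacy 56,438.65 → $56,440; Thornfield Recovery 8,881.78 → $8,880.

Central Outreach: $75,750; North Youth: $85,050; East Advocacy: $56,440; Pioneer Mentoring: $2,000; Thornfield Recovery: $8,880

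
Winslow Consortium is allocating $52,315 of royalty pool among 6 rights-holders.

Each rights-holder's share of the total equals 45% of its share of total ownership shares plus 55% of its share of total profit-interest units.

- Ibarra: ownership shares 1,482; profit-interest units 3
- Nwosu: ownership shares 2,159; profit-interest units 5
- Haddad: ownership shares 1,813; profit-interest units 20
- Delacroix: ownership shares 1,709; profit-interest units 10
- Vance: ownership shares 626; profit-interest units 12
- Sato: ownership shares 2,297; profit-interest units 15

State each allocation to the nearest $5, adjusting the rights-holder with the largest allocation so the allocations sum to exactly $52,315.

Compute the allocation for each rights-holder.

Ibarra: $4,785 | Nwosu: $7,255 | Haddad: $13,085 | Delacroix: $8,415 | Vance: $6,775 | Sato: $12,000

Totals — ownership shares 10,086, profit-interest units 65.
Composite weights (45% ownership shares + 55% profit-interest units): Ibarra 0.0915; Nwosu 0.1386; Haddad 0.2501; Delacroix 0.1609; Vance 0.1295; Sato 0.2294.
Raw shares: Ibarra 4,787.13; Nwosu 7,252.65; Haddad 13,085.03; Delacroix 8,415.63; Vance 6,773.13; Sato 12,001.41.
Rounded to nearest $5: Ibarra $4,785; Nwosu $7,255; Haddad $13,085; Delacroix $8,415; Vance $6,775; Sato $12,000. Sum = $52,315.
Sum already equals the total — no adjustment.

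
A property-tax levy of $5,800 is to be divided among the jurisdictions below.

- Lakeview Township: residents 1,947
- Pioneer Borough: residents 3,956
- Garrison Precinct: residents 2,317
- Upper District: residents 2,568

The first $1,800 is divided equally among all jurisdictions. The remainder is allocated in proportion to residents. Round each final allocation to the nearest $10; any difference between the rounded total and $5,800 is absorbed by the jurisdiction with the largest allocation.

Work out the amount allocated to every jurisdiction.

$1,800 shared equally gives $450 per jurisdiction.
Remainder $4,000 by residents (total 10,788): Lakeview Township 721.91 → $720; Pioneer Borough 1,466.81 → $1,470; Garrison Precinct 859.10 → $860; Upper District 952.17 → $950.
Totals: Lakeview Township $450 + $720 = $1,170; Pioneer Borough $450 + $1,470 = $1,920; Garrison Precinct $450 + $860 = $1,310; Upper District $450 + $950 = $1,400.

Lakeview Township: $1,170 | Pioneer Borough: $1,920 | Garrison Precinct: $1,310 | Upper District: $1,400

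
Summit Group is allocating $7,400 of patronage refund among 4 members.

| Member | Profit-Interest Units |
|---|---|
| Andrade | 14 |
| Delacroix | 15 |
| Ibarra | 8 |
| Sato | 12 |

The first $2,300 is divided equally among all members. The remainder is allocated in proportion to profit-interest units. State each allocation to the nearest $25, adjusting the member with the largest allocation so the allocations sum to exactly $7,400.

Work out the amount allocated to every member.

Equal tier: $2,300 ÷ 4 = $575 apiece.
Remainder $5,100 by profit-interest units (total 49): Andrade 1,457.14 → $1,450; Delacroix 1,561.22 → $1,550; Ibarra 832.65 → $825; Sato 1,248.98 → $1,250.
Rounding difference +$25 on remainder applied to Delacroix.
Totals: Andrade $575 + $1,450 = $2,025; Delacroix $575 + $1,575 = $2,150; Ibarra $575 + $825 = $1,400; Sato $575 + $1,250 = $1,825.

Andrade: $2,025 · Delacroix: $2,150 · Ibarra: $1,400 · Sato: $1,825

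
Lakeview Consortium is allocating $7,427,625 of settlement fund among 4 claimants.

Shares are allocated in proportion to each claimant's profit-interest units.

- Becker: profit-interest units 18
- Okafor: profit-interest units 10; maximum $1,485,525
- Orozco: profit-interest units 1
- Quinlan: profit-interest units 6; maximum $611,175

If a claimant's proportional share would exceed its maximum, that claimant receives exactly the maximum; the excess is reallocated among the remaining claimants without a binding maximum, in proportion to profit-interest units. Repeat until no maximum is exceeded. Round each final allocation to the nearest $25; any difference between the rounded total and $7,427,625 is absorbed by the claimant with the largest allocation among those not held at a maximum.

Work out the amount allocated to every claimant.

Sum of profit-interest units: 35.
Proportional shares (ignoring caps): Becker 3,819,921.43; Okafor 2,122,178.57; Orozco 212,217.86; Quinlan 1,273,307.14.
Capped: Okafor ($1,485,525), Quinlan ($611,175); balance $5,330,925 reallocated over remaining profit-interest units 19.
Redistributed shares: Becker 5,050,350.00 → $5,050,350; Orozco 280,575.00 → $280,575.

Becker: $5,050,350 | Okafor: $1,485,525 | Orozco: $280,575 | Quinlan: $611,175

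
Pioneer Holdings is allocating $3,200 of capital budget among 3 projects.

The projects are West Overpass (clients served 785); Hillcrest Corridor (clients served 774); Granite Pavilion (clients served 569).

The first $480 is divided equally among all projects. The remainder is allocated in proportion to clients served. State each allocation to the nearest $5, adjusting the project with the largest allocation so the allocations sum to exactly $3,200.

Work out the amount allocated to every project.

$480 shared equally gives $160 per project.
Remainder $2,720 by clients served (total 2,128): West Overpass 1,003.38 → $1,005; Hillcrest Corridor 989.32 → $990; Granite Pavilion 727.29 → $725.
Totals: West Overpass $160 + $1,005 = $1,165; Hillcrest Corridor $160 + $990 = $1,150; Granite Pavilion $160 + $725 = $885.

West Overpass: $1,165 · Hillcrest Corridor: $1,150 · Granite Pavilion: $885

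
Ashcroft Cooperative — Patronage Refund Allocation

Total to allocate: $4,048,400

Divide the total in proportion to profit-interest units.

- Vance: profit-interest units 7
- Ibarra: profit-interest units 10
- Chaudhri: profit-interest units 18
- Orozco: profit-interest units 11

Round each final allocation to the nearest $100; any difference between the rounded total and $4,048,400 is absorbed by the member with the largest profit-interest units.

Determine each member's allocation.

Vance: $616,100 | Ibarra: $880,100 | Chaudhri: $1,584,100 | Orozco: $968,100

Total profit-interest units = 46.
Proportional shares: Vance 7/46 × $4,048,400 = 616,060.87; Ibarra 10/46 × $4,048,400 = 880,086.96; Chaudhri 18/46 × $4,048,400 = 1,584,156.52; Orozco 11/46 × $4,048,400 = 968,095.65.
Rounded to nearest $100: Vance $616,100; Ibarra $880,100; Chaudhri $1,584,200; Orozco $968,100. Sum = $4,048,500.
Difference $4,048,400 − $4,048,500 = −$100 applied to largest profit-interest units (Chaudhri): Chaudhri becomes $1,584,100.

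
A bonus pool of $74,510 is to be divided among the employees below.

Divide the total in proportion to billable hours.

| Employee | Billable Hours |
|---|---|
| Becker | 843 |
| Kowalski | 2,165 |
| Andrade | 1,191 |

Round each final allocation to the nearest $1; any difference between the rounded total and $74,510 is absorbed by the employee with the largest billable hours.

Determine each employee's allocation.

Becker: $14,959; Kowalski: $38,417; Andrade: $21,134

Total billable hours = 843 + 2,165 + 1,191 = 4,199.
Raw shares: Becker 14,958.78; Kowalski 38,417.28; Andrade 21,133.94.
Rounded to nearest $1: Becker $14,959; Kowalski $38,417; Andrade $21,134. Sum = $74,510.
No rounding difference to absorb.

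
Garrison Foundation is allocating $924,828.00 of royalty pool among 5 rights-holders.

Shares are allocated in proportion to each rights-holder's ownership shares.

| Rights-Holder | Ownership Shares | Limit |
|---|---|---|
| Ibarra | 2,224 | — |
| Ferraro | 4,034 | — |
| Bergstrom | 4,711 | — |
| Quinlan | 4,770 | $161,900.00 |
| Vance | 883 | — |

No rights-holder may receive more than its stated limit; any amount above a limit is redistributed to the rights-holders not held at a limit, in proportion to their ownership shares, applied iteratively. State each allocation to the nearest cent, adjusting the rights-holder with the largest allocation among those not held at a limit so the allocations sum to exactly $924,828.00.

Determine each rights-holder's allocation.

Total ownership shares = 16,622.
Proportional shares (ignoring caps): Ibarra 123,740.6733; Ferraro 224,446.8868; Bergstrom 262,114.3489; Quinlan 265,397.0377; Vance 49,129.0533.
Capped: Quinlan ($161,900.00); balance $762,928.00 reallocated over remaining ownership shares 11,852.
Remaining shares: Ibarra 143,161.6497 → $143,161.65; Ferraro 259,673.6038 → $259,673.60; Bergstrom 303,252.9369 → $303,252.94; Vance 56,839.8097 → $56,839.81.

Ibarra: $143,161.65 | Ferraro: $259,673.60 | Bergstrom: $303,252.94 | Quinlan: $161,900.00 | Vance: $56,839.81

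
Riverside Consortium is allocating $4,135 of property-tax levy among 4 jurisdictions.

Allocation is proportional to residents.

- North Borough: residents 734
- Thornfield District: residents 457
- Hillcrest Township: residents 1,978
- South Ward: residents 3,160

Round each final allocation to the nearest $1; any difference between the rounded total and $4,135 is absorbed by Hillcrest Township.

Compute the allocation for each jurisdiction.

North Borough: $480 · Thornfield District: $299 · Hillcrest Township: $1,291 · South Ward: $2,065

Total residents = 6,329.
Unrounded shares: North Borough 734/6,329 × $4,135 = 479.55; Thornfield District 457/6,329 × $4,135 = 298.58; Hillcrest Township 1,978/6,329 × $4,135 = 1,292.31; South Ward 3,160/6,329 × $4,135 = 2,064.56.
At nearest $1: North Borough $480; Thornfield District $299; Hillcrest Township $1,292; South Ward $2,065. Sum = $4,136.
Difference $4,135 − $4,136 = −$1 applied to Hillcrest Township: Hillcrest Township becomes $1,291.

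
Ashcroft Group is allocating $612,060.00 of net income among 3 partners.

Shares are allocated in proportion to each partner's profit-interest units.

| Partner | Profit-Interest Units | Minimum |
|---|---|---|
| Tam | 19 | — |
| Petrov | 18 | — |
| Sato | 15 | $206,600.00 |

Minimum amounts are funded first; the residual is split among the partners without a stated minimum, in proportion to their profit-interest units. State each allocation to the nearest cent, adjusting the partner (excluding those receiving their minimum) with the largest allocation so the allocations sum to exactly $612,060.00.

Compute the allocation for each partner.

Tam: $208,209.19; Petrov: $197,250.81; Sato: $206,600.00

Fund the minimums — Sato $206,600.00. Residual $405,460.00.
Residual split over remaining profit-interest units 37: Tam 208,209.1892 → $208,209.19; Petrov 197,250.8108 → $197,250.81.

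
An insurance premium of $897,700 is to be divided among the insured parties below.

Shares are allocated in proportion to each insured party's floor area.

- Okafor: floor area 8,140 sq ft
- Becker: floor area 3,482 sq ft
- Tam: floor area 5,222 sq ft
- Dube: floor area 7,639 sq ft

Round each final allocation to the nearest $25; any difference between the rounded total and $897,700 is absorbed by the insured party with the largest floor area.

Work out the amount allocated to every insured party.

Okafor: $298,450 | Becker: $127,675 | Tam: $191,475 | Dube: $280,100

Sum of floor area: 8,140 + 3,482 + 5,222 + 7,639 = 24,483.
Unrounded shares: Okafor 298,463.34; Becker 127,671.91; Tam 191,471.20; Dube 280,093.55.
At nearest $25: Okafor $298,475; Becker $127,675; Tam $191,475; Dube $280,100. Sum = $897,725.
Difference $897,700 − $897,725 = −$25 applied to largest floor area (Okafor): Okafor becomes $298,450.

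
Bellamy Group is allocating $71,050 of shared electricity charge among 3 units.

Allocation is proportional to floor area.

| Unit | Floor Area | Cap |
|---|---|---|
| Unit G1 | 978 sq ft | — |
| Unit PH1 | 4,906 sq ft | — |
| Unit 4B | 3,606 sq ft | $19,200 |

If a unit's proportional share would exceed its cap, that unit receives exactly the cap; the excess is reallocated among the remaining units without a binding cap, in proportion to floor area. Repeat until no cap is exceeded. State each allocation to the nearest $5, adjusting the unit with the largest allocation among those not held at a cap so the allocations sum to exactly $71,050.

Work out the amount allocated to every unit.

Unit G1: $8,620; Unit PH1: $43,230; Unit 4B: $19,200

Total floor area = 9,490.
Proportional shares (ignoring caps): Unit G1 7,322.12; Unit PH1 36,730.38; Unit 4B 26,997.503.
Capped: Unit 4B ($19,200); remaining pool $51,850 reallocated over remaining floor area 5,884.
Redistributed shares: Unit G1 8,618.17 → $8,620; Unit PH1 43,231.83 → $43,230.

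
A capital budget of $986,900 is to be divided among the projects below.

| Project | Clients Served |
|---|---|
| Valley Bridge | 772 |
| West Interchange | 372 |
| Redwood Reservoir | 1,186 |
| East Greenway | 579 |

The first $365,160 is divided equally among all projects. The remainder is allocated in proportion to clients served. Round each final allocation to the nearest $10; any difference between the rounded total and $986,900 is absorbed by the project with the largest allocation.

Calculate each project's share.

Valley Bridge: $256,290 | West Interchange: $170,800 | Redwood Reservoir: $344,770 | East Greenway: $215,040

First tranche $365,160 split equally: $91,290 each.
Remainder $621,740 by clients served (total 2,909): Valley Bridge 164,999.41 → $165,000; West Interchange 79,507.49 → $79,510; Redwood Reservoir 253,483.55 → $253,480; East Greenway 123,749.56 → $123,750.
Totals: Valley Bridge $91,290 + $165,000 = $256,290; West Interchange $91,290 + $79,510 = $170,800; Redwood Reservoir $91,290 + $253,480 = $344,770; East Greenway $91,290 + $123,750 = $215,040.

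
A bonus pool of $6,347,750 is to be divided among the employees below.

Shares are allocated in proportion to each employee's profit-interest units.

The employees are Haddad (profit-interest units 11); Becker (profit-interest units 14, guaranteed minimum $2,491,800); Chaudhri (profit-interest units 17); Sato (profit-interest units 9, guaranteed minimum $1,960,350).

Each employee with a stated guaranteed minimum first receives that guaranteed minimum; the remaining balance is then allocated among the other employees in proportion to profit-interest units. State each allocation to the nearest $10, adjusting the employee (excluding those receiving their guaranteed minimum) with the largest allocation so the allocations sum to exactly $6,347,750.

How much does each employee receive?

Haddad: $744,700 | Becker: $2,491,800 | Chaudhri: $1,150,900 | Sato: $1,960,350

Fund the minimums — Becker $2,491,800; Sato $1,960,350. Residual $1,895,600.
Residual split over remaining profit-interest units 28: Haddad 744,700.00 → $744,700; Chaudhri 1,150,900.00 → $1,150,900.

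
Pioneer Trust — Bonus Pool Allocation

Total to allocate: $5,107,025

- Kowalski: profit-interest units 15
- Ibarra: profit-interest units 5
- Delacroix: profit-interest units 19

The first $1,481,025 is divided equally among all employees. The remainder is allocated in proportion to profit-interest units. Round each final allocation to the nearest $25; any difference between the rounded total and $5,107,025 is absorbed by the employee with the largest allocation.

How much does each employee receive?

Kowalski: $1,888,300 | Ibarra: $958,550 | Delacroix: $2,260,175

First tranche $1,481,025 split equally: $493,675 each.
Remainder $3,626,000 by profit-interest units (total 39): Kowalski 1,394,615.38 → $1,394,625; Ibarra 464,871.79 → $464,875; Delacroix 1,766,512.82 → $1,766,525.
Rounding difference −$25 on remainder applied to Delacroix.
Totals: Kowalski $493,675 + $1,394,625 = $1,888,300; Ibarra $493,675 + $464,875 = $958,550; Delacroix $493,675 + $1,766,500 = $2,260,175.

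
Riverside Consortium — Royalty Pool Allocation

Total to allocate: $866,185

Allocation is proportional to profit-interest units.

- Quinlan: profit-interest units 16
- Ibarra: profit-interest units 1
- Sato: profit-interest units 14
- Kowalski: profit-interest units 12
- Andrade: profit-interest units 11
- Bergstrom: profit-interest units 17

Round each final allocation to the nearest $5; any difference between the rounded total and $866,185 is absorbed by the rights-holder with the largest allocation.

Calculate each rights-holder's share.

Total profit-interest units = 71.
Unrounded shares: Quinlan 16/71 × $866,185 = 195,196.62; Ibarra 1/71 × $866,185 = 12,199.79; Sato 14/71 × $866,185 = 170,797.04; Kowalski 12/71 × $866,185 = 146,397.46; Andrade 11/71 × $866,185 = 134,197.68; Bergstrom 17/71 × $866,185 = 207,396.41.
Rounded to nearest $5: Quinlan $195,195; Ibarra $12,200; Sato $170,795; Kowalski $146,395; Andrade $134,200; Bergstrom $207,395. Sum = $866,180.
Difference $866,185 − $866,180 = +$5 applied to largest allocation (Bergstrom): Bergstrom becomes $207,400.

Quinlan: $195,195 · Ibarra: $12,200 · Sato: $170,795 · Kowalski: $146,395 · Andrade: $134,200 · Bergstrom: $207,400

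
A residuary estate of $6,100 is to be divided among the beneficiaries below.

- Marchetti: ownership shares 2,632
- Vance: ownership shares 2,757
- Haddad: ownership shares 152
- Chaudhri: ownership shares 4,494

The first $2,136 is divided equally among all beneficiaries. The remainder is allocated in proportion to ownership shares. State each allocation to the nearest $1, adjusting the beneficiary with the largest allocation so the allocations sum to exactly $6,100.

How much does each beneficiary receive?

Marchetti: $1,574 · Vance: $1,623 · Haddad: $594 · Chaudhri: $2,309

Equal tier: $2,136 ÷ 4 = $534 apiece.
Remainder $3,964 by ownership shares (total 10,035): Marchetti 1,039.69 → $1,040; Vance 1,089.06 → $1,089; Haddad 60.04 → $60; Chaudhri 1,775.21 → $1,775.
Totals: Marchetti $534 + $1,040 = $1,574; Vance $534 + $1,089 = $1,623; Haddad $534 + $60 = $594; Chaudhri $534 + $1,775 = $2,309.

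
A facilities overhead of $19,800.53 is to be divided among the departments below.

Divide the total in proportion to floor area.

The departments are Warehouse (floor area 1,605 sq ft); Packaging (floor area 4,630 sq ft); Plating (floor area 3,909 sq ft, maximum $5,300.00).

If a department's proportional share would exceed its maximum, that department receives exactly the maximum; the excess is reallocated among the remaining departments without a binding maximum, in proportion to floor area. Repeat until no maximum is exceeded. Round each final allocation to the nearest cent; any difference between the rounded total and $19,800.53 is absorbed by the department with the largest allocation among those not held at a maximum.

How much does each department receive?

Combined floor area = 10,144.
Unconstrained shares: Warehouse 3,132.8717; Packaging 9,037.5053; Plating 7,630.1530.
Cap binds for Plating ($5,300.00); remaining pool $14,500.53 reallocated over remaining floor area 6,235.
Remaining shares: Warehouse 3,732.6946 → $3,732.69; Packaging 10,767.8354 → $10,767.84.

Warehouse: $3,732.69; Packaging: $10,767.84; Plating: $5,300.00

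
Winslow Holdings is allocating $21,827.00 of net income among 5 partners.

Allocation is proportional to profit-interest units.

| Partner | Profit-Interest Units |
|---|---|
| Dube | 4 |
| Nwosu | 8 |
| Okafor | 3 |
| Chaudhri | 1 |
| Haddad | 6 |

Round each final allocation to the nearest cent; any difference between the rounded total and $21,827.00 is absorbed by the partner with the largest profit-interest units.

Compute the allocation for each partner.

Dube: $3,968.55; Nwosu: $7,937.08; Okafor: $2,976.41; Chaudhri: $992.14; Haddad: $5,952.82

Sum of profit-interest units: 4 + 8 + 3 + 1 + 6 = 22.
Proportional shares: Dube 3,968.5455; Nwosu 7,937.0909; Okafor 2,976.4091; Chaudhri 992.1364; Haddad 5,952.8182.
At nearest cent: Dube $3,968.55; Nwosu $7,937.09; Okafor $2,976.41; Chaudhri $992.14; Haddad $5,952.82. Sum = $21,827.01.
Difference $21,827.00 − $21,827.01 = −$0.01 applied to largest profit-interest units (Nwosu): Nwosu becomes $7,937.08.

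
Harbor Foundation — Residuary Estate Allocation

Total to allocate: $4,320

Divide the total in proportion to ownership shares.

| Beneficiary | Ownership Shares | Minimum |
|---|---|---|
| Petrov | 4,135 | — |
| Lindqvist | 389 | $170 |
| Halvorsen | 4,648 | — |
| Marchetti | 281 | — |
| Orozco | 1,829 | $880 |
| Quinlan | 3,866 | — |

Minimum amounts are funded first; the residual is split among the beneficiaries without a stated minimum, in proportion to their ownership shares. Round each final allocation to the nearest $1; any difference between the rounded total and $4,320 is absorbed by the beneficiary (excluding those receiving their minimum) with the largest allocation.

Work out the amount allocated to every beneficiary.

Guaranteed amounts: Lindqvist $170; Orozco $880. Balance $3,270.
Balance split over remaining ownership shares 12,930: Petrov 1,045.74 → $1,046; Halvorsen 1,175.48 → $1,175; Marchetti 71.06 → $71; Quinlan 977.71 → $978.

Petrov: $1,046 · Lindqvist: $170 · Halvorsen: $1,175 · Marchetti: $71 · Orozco: $880 · Quinlan: $978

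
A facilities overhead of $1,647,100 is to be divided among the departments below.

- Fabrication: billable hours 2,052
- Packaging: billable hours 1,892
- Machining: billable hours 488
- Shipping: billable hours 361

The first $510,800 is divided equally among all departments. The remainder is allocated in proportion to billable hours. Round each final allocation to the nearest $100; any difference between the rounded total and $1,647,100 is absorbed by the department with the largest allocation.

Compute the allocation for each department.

First tranche $510,800 split equally: $127,700 each.
Remainder $1,136,300 by billable hours (total 4,793): Fabrication 486,477.70 → $486,500; Packaging 448,545.71 → $448,500; Machining 115,692.55 → $115,700; Shipping 85,584.04 → $85,600.
Totals: Fabrication $127,700 + $486,500 = $614,200; Packaging $127,700 + $448,500 = $576,200; Machining $127,700 + $115,700 = $243,400; Shipping $127,700 + $85,600 = $213,300.

Fabrication: $614,200 | Packaging: $576,200 | Machining: $243,400 | Shipping: $213,300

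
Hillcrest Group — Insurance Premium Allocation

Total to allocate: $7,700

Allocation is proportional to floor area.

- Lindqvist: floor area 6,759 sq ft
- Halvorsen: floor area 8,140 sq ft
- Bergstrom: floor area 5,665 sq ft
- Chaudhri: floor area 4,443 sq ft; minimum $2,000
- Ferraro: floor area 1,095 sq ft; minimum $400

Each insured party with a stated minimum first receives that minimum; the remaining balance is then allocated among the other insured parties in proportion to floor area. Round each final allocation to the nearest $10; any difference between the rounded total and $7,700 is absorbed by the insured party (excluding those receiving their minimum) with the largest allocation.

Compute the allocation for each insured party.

Lindqvist: $1,740 | Halvorsen: $2,100 | Bergstrom: $1,460 | Chaudhri: $2,000 | Ferraro: $400

Fund the minimums — Chaudhri $2,000; Ferraro $400. Residual $5,300.
Residual split over remaining floor area 20,564: Lindqvist 1,742.01 → $1,740; Halvorsen 2,097.94 → $2,100; Bergstrom 1,460.05 → $1,460.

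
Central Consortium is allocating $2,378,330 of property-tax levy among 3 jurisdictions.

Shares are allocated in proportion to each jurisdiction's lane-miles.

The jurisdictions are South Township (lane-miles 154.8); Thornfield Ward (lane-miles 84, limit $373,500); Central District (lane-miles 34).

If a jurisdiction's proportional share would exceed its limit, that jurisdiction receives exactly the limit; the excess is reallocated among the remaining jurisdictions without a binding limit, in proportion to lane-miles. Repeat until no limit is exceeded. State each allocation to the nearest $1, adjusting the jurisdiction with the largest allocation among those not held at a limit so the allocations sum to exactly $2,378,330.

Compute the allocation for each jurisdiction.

Combined lane-miles = 272.8.
Pro-rata shares before constraints: South Township 1,349,580.22; Thornfield Ward 732,330.35; Central District 296,419.43.
Held at cap: Thornfield Ward ($373,500); residual $2,004,830 reallocated over remaining lane-miles 188.8.
Remaining shares: South Township 1,643,790.70 → $1,643,791; Central District 361,039.30 → $361,039.

South Township: $1,643,791 | Thornfield Ward: $373,500 | Central District: $361,039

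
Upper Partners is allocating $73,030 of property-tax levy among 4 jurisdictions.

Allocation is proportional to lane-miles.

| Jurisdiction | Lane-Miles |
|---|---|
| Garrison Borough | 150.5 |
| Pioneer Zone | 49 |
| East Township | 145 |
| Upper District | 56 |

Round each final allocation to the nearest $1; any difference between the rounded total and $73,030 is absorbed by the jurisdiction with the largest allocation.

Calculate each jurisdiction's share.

Lane-miles total: 400.5.
Raw shares: Garrison Borough 150.5/400.5 × $73,030 = 27,443.23; Pioneer Zone 49/400.5 × $73,030 = 8,935.01; East Township 145/400.5 × $73,030 = 26,440.32; Upper District 56/400.5 × $73,030 = 10,211.44.
After rounding ($1): Garrison Borough $27,443; Pioneer Zone $8,935; East Township $26,440; Upper District $10,211. Sum = $73,029.
Difference $73,030 − $73,029 = +$1 applied to largest allocation (Garrison Borough): Garrison Borough becomes $27,444.

Garrison Borough: $27,444; Pioneer Zone: $8,935; East Township: $26,440; Upper District: $10,211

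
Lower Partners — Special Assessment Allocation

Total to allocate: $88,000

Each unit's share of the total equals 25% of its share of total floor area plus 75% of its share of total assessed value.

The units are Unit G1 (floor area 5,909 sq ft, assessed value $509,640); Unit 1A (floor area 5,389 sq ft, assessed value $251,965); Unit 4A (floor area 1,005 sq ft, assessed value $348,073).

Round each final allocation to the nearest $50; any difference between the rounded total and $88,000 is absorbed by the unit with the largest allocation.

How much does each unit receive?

Floor area total 12,303; assessed value total 1,109,678.
Combined weights (25% floor area + 75% assessed value): Unit G1 0.4645; Unit 1A 0.2798; Unit 4A 0.2557.
Pro-rata amounts: Unit G1 40,878.08; Unit 1A 24,622.56; Unit 4A 22,499.36.
Rounded to nearest $50: Unit G1 $40,900; Unit 1A $24,600; Unit 4A $22,500. Sum = $88,000.
Rounded total matches; no reconciliation needed.

Unit G1: $40,900 · Unit 1A: $24,600 · Unit 4A: $22,500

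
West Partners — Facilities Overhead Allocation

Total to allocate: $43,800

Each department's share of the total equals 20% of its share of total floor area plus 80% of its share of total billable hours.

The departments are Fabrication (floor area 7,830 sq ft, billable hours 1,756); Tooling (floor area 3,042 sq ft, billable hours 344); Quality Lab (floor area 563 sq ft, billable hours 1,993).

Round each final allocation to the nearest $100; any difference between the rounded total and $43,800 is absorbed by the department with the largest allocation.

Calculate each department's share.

Totals — floor area 11,435, billable hours 4,093.
Blended shares (20% floor area + 80% billable hours): Fabrication 0.4802; Tooling 0.1204; Quality Lab 0.3994.
Proportional shares: Fabrication 21,031.36; Tooling 5,275.35; Quality Lab 17,493.29.
After rounding ($100): Fabrication $21,000; Tooling $5,300; Quality Lab $17,500. Sum = $43,800.
Sum already equals the total — no adjustment.

Fabrication: $21,000 | Tooling: $5,300 | Quality Lab: $17,500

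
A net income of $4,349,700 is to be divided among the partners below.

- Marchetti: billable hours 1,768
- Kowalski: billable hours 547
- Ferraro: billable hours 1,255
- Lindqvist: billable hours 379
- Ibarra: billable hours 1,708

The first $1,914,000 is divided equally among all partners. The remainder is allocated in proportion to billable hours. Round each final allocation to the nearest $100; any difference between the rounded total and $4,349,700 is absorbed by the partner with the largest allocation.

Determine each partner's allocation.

Equal tier: $1,914,000 ÷ 5 = $382,800 apiece.
Remainder $2,435,700 by billable hours (total 5,657): Marchetti 761,236.98 → $761,200; Kowalski 235,518.46 → $235,500; Ferraro 540,357.70 → $540,400; Lindqvist 163,183.72 → $163,200; Ibarra 735,403.15 → $735,400.
Totals: Marchetti $382,800 + $761,200 = $1,144,000; Kowalski $382,800 + $235,500 = $618,300; Ferraro $382,800 + $540,400 = $923,200; Lindqvist $382,800 + $163,200 = $546,000; Ibarra $382,800 + $735,400 = $1,118,200.

Marchetti: $1,144,000 · Kowalski: $618,300 · Ferraro: $923,200 · Lindqvist: $546,000 · Ibarra: $1,118,200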